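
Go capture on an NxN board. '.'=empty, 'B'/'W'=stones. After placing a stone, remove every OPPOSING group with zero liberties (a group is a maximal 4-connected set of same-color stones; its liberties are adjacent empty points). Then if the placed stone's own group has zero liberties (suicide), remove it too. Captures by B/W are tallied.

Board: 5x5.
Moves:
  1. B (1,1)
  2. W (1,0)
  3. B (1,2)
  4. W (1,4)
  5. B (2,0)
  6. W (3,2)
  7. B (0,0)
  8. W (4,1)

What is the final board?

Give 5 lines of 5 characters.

Answer: B....
.BB.W
B....
..W..
.W...

Derivation:
Move 1: B@(1,1) -> caps B=0 W=0
Move 2: W@(1,0) -> caps B=0 W=0
Move 3: B@(1,2) -> caps B=0 W=0
Move 4: W@(1,4) -> caps B=0 W=0
Move 5: B@(2,0) -> caps B=0 W=0
Move 6: W@(3,2) -> caps B=0 W=0
Move 7: B@(0,0) -> caps B=1 W=0
Move 8: W@(4,1) -> caps B=1 W=0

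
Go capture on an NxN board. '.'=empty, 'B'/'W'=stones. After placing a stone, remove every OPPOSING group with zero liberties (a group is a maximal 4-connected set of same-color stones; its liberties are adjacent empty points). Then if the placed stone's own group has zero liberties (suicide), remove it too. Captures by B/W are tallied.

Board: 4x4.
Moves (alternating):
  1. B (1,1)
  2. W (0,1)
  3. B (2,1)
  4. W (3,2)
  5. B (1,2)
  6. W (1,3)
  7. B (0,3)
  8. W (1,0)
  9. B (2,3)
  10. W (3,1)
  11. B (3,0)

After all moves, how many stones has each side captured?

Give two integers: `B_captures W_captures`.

Answer: 1 0

Derivation:
Move 1: B@(1,1) -> caps B=0 W=0
Move 2: W@(0,1) -> caps B=0 W=0
Move 3: B@(2,1) -> caps B=0 W=0
Move 4: W@(3,2) -> caps B=0 W=0
Move 5: B@(1,2) -> caps B=0 W=0
Move 6: W@(1,3) -> caps B=0 W=0
Move 7: B@(0,3) -> caps B=0 W=0
Move 8: W@(1,0) -> caps B=0 W=0
Move 9: B@(2,3) -> caps B=1 W=0
Move 10: W@(3,1) -> caps B=1 W=0
Move 11: B@(3,0) -> caps B=1 W=0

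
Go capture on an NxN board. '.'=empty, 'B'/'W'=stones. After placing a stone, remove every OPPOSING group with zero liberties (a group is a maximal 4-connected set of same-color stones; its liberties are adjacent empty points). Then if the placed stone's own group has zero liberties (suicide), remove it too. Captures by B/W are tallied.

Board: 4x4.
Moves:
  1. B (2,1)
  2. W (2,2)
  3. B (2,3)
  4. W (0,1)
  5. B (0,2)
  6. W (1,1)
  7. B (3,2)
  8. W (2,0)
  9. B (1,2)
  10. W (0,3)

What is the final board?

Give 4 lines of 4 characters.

Move 1: B@(2,1) -> caps B=0 W=0
Move 2: W@(2,2) -> caps B=0 W=0
Move 3: B@(2,3) -> caps B=0 W=0
Move 4: W@(0,1) -> caps B=0 W=0
Move 5: B@(0,2) -> caps B=0 W=0
Move 6: W@(1,1) -> caps B=0 W=0
Move 7: B@(3,2) -> caps B=0 W=0
Move 8: W@(2,0) -> caps B=0 W=0
Move 9: B@(1,2) -> caps B=1 W=0
Move 10: W@(0,3) -> caps B=1 W=0

Answer: .WBW
.WB.
WB.B
..B.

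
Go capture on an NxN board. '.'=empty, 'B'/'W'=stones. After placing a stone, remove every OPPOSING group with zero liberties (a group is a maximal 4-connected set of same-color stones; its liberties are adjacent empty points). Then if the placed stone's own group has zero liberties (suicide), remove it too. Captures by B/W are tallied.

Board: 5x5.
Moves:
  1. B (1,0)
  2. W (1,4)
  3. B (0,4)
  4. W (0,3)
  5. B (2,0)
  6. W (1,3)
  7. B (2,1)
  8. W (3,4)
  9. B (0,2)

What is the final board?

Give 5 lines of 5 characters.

Answer: ..BW.
B..WW
BB...
....W
.....

Derivation:
Move 1: B@(1,0) -> caps B=0 W=0
Move 2: W@(1,4) -> caps B=0 W=0
Move 3: B@(0,4) -> caps B=0 W=0
Move 4: W@(0,3) -> caps B=0 W=1
Move 5: B@(2,0) -> caps B=0 W=1
Move 6: W@(1,3) -> caps B=0 W=1
Move 7: B@(2,1) -> caps B=0 W=1
Move 8: W@(3,4) -> caps B=0 W=1
Move 9: B@(0,2) -> caps B=0 W=1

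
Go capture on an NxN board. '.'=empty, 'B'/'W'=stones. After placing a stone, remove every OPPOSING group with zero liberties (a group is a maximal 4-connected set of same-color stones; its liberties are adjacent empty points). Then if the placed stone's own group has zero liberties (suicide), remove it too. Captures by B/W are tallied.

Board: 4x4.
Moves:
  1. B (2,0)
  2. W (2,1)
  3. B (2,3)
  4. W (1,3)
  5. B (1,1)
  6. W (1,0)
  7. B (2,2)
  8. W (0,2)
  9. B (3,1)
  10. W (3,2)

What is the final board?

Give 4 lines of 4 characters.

Move 1: B@(2,0) -> caps B=0 W=0
Move 2: W@(2,1) -> caps B=0 W=0
Move 3: B@(2,3) -> caps B=0 W=0
Move 4: W@(1,3) -> caps B=0 W=0
Move 5: B@(1,1) -> caps B=0 W=0
Move 6: W@(1,0) -> caps B=0 W=0
Move 7: B@(2,2) -> caps B=0 W=0
Move 8: W@(0,2) -> caps B=0 W=0
Move 9: B@(3,1) -> caps B=1 W=0
Move 10: W@(3,2) -> caps B=1 W=0

Answer: ..W.
WB.W
B.BB
.BW.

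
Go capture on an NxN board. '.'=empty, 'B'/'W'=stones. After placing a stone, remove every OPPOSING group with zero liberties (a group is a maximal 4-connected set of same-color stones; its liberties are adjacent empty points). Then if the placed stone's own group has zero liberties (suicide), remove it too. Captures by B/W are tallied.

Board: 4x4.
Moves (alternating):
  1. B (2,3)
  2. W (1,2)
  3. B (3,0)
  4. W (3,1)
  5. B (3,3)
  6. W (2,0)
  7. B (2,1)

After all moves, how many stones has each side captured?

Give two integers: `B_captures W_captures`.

Move 1: B@(2,3) -> caps B=0 W=0
Move 2: W@(1,2) -> caps B=0 W=0
Move 3: B@(3,0) -> caps B=0 W=0
Move 4: W@(3,1) -> caps B=0 W=0
Move 5: B@(3,3) -> caps B=0 W=0
Move 6: W@(2,0) -> caps B=0 W=1
Move 7: B@(2,1) -> caps B=0 W=1

Answer: 0 1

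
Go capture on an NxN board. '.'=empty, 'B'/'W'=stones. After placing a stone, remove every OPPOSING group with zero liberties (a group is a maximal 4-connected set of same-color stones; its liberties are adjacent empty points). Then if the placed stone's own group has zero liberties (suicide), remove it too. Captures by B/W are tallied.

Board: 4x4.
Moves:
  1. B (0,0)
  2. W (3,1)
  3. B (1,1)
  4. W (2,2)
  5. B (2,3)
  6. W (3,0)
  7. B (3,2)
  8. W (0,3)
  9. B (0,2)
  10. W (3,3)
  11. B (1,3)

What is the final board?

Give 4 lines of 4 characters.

Move 1: B@(0,0) -> caps B=0 W=0
Move 2: W@(3,1) -> caps B=0 W=0
Move 3: B@(1,1) -> caps B=0 W=0
Move 4: W@(2,2) -> caps B=0 W=0
Move 5: B@(2,3) -> caps B=0 W=0
Move 6: W@(3,0) -> caps B=0 W=0
Move 7: B@(3,2) -> caps B=0 W=0
Move 8: W@(0,3) -> caps B=0 W=0
Move 9: B@(0,2) -> caps B=0 W=0
Move 10: W@(3,3) -> caps B=0 W=1
Move 11: B@(1,3) -> caps B=1 W=1

Answer: B.B.
.B.B
..WB
WW.W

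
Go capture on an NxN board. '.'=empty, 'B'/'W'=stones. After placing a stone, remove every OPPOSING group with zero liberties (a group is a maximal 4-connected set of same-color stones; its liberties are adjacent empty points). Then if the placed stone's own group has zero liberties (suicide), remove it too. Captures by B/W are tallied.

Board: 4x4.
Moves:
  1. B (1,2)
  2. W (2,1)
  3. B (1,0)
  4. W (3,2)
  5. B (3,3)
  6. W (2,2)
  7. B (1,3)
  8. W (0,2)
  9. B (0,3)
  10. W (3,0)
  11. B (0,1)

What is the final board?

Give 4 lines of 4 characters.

Answer: .B.B
B.BB
.WW.
W.WB

Derivation:
Move 1: B@(1,2) -> caps B=0 W=0
Move 2: W@(2,1) -> caps B=0 W=0
Move 3: B@(1,0) -> caps B=0 W=0
Move 4: W@(3,2) -> caps B=0 W=0
Move 5: B@(3,3) -> caps B=0 W=0
Move 6: W@(2,2) -> caps B=0 W=0
Move 7: B@(1,3) -> caps B=0 W=0
Move 8: W@(0,2) -> caps B=0 W=0
Move 9: B@(0,3) -> caps B=0 W=0
Move 10: W@(3,0) -> caps B=0 W=0
Move 11: B@(0,1) -> caps B=1 W=0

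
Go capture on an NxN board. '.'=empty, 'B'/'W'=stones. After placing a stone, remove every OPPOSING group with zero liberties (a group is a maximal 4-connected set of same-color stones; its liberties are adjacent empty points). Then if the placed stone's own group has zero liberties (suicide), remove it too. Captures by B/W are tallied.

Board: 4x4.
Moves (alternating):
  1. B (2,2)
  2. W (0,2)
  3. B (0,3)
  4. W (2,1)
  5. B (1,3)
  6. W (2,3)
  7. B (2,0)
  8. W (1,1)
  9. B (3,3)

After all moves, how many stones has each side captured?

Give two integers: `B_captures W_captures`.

Move 1: B@(2,2) -> caps B=0 W=0
Move 2: W@(0,2) -> caps B=0 W=0
Move 3: B@(0,3) -> caps B=0 W=0
Move 4: W@(2,1) -> caps B=0 W=0
Move 5: B@(1,3) -> caps B=0 W=0
Move 6: W@(2,3) -> caps B=0 W=0
Move 7: B@(2,0) -> caps B=0 W=0
Move 8: W@(1,1) -> caps B=0 W=0
Move 9: B@(3,3) -> caps B=1 W=0

Answer: 1 0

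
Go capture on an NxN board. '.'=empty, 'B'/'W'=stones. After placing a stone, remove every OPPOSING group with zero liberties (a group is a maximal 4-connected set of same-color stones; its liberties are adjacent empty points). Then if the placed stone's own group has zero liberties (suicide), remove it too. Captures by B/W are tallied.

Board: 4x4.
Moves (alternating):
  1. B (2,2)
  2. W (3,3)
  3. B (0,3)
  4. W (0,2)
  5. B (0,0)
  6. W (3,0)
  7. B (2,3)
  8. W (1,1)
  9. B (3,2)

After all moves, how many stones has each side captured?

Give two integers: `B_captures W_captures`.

Answer: 1 0

Derivation:
Move 1: B@(2,2) -> caps B=0 W=0
Move 2: W@(3,3) -> caps B=0 W=0
Move 3: B@(0,3) -> caps B=0 W=0
Move 4: W@(0,2) -> caps B=0 W=0
Move 5: B@(0,0) -> caps B=0 W=0
Move 6: W@(3,0) -> caps B=0 W=0
Move 7: B@(2,3) -> caps B=0 W=0
Move 8: W@(1,1) -> caps B=0 W=0
Move 9: B@(3,2) -> caps B=1 W=0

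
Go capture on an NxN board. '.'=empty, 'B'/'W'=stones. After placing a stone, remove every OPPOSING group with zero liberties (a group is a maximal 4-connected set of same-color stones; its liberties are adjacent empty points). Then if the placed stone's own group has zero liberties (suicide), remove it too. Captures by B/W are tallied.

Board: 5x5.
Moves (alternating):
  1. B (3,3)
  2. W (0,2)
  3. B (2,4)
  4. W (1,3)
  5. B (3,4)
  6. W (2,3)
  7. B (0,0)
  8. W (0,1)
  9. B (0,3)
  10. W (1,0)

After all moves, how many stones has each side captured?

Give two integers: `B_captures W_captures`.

Move 1: B@(3,3) -> caps B=0 W=0
Move 2: W@(0,2) -> caps B=0 W=0
Move 3: B@(2,4) -> caps B=0 W=0
Move 4: W@(1,3) -> caps B=0 W=0
Move 5: B@(3,4) -> caps B=0 W=0
Move 6: W@(2,3) -> caps B=0 W=0
Move 7: B@(0,0) -> caps B=0 W=0
Move 8: W@(0,1) -> caps B=0 W=0
Move 9: B@(0,3) -> caps B=0 W=0
Move 10: W@(1,0) -> caps B=0 W=1

Answer: 0 1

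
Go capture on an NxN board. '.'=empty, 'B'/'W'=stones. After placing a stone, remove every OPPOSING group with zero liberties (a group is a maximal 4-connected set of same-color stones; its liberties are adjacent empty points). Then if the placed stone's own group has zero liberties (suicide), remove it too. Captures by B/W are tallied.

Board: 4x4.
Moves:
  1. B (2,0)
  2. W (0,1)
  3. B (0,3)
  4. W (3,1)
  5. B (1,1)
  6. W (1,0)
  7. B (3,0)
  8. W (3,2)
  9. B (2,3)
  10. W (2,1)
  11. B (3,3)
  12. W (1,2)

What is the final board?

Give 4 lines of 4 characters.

Move 1: B@(2,0) -> caps B=0 W=0
Move 2: W@(0,1) -> caps B=0 W=0
Move 3: B@(0,3) -> caps B=0 W=0
Move 4: W@(3,1) -> caps B=0 W=0
Move 5: B@(1,1) -> caps B=0 W=0
Move 6: W@(1,0) -> caps B=0 W=0
Move 7: B@(3,0) -> caps B=0 W=0
Move 8: W@(3,2) -> caps B=0 W=0
Move 9: B@(2,3) -> caps B=0 W=0
Move 10: W@(2,1) -> caps B=0 W=2
Move 11: B@(3,3) -> caps B=0 W=2
Move 12: W@(1,2) -> caps B=0 W=3

Answer: .W.B
W.W.
.W.B
.WWB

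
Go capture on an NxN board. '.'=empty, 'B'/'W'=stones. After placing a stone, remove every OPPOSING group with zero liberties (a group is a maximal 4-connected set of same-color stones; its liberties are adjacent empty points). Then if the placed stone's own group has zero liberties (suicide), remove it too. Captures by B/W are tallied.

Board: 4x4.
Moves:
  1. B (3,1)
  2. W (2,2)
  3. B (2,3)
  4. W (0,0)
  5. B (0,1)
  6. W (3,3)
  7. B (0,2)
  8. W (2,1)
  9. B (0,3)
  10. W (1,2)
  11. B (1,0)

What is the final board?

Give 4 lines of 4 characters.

Answer: .BBB
B.W.
.WWB
.B.W

Derivation:
Move 1: B@(3,1) -> caps B=0 W=0
Move 2: W@(2,2) -> caps B=0 W=0
Move 3: B@(2,3) -> caps B=0 W=0
Move 4: W@(0,0) -> caps B=0 W=0
Move 5: B@(0,1) -> caps B=0 W=0
Move 6: W@(3,3) -> caps B=0 W=0
Move 7: B@(0,2) -> caps B=0 W=0
Move 8: W@(2,1) -> caps B=0 W=0
Move 9: B@(0,3) -> caps B=0 W=0
Move 10: W@(1,2) -> caps B=0 W=0
Move 11: B@(1,0) -> caps B=1 W=0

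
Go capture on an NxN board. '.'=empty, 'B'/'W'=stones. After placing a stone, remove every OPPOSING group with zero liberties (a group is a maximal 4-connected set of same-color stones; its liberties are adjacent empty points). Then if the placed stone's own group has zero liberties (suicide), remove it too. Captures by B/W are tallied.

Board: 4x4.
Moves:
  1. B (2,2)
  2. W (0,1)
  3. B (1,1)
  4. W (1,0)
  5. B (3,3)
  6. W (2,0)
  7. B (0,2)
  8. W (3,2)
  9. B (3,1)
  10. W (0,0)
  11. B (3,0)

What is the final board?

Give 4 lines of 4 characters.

Move 1: B@(2,2) -> caps B=0 W=0
Move 2: W@(0,1) -> caps B=0 W=0
Move 3: B@(1,1) -> caps B=0 W=0
Move 4: W@(1,0) -> caps B=0 W=0
Move 5: B@(3,3) -> caps B=0 W=0
Move 6: W@(2,0) -> caps B=0 W=0
Move 7: B@(0,2) -> caps B=0 W=0
Move 8: W@(3,2) -> caps B=0 W=0
Move 9: B@(3,1) -> caps B=1 W=0
Move 10: W@(0,0) -> caps B=1 W=0
Move 11: B@(3,0) -> caps B=1 W=0

Answer: WWB.
WB..
W.B.
BB.B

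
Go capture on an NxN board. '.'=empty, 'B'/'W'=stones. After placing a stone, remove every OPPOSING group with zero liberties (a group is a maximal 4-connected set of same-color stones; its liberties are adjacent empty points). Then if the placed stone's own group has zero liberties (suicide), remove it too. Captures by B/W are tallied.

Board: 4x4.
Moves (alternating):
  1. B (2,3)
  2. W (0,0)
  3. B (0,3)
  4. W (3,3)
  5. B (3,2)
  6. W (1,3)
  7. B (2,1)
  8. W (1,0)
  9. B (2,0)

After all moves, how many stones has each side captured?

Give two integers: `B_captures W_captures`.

Answer: 1 0

Derivation:
Move 1: B@(2,3) -> caps B=0 W=0
Move 2: W@(0,0) -> caps B=0 W=0
Move 3: B@(0,3) -> caps B=0 W=0
Move 4: W@(3,3) -> caps B=0 W=0
Move 5: B@(3,2) -> caps B=1 W=0
Move 6: W@(1,3) -> caps B=1 W=0
Move 7: B@(2,1) -> caps B=1 W=0
Move 8: W@(1,0) -> caps B=1 W=0
Move 9: B@(2,0) -> caps B=1 W=0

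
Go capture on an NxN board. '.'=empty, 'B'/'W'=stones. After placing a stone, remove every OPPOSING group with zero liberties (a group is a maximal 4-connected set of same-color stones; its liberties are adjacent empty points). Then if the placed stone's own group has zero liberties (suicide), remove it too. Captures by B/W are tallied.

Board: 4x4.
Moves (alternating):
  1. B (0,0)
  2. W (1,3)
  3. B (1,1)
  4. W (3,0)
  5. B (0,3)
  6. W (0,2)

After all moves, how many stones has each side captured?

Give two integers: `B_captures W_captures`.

Move 1: B@(0,0) -> caps B=0 W=0
Move 2: W@(1,3) -> caps B=0 W=0
Move 3: B@(1,1) -> caps B=0 W=0
Move 4: W@(3,0) -> caps B=0 W=0
Move 5: B@(0,3) -> caps B=0 W=0
Move 6: W@(0,2) -> caps B=0 W=1

Answer: 0 1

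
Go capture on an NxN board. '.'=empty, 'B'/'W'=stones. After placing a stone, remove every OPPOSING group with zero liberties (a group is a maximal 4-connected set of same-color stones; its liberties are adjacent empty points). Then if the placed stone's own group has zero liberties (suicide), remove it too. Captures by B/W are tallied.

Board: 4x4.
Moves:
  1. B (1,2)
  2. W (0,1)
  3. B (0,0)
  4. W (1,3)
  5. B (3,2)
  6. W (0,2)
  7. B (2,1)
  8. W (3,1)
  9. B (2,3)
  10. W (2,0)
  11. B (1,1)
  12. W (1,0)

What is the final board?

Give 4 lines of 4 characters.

Answer: .WW.
WBBW
WB.B
.WB.

Derivation:
Move 1: B@(1,2) -> caps B=0 W=0
Move 2: W@(0,1) -> caps B=0 W=0
Move 3: B@(0,0) -> caps B=0 W=0
Move 4: W@(1,3) -> caps B=0 W=0
Move 5: B@(3,2) -> caps B=0 W=0
Move 6: W@(0,2) -> caps B=0 W=0
Move 7: B@(2,1) -> caps B=0 W=0
Move 8: W@(3,1) -> caps B=0 W=0
Move 9: B@(2,3) -> caps B=0 W=0
Move 10: W@(2,0) -> caps B=0 W=0
Move 11: B@(1,1) -> caps B=0 W=0
Move 12: W@(1,0) -> caps B=0 W=1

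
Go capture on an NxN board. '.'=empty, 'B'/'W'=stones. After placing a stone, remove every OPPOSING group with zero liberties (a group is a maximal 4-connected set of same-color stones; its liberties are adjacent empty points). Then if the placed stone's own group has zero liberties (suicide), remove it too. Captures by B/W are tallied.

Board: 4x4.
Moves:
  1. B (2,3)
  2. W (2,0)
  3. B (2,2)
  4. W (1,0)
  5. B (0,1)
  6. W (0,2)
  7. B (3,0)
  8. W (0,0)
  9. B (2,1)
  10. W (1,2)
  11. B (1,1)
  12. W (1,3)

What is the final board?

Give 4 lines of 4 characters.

Answer: .BW.
.BWW
.BBB
B...

Derivation:
Move 1: B@(2,3) -> caps B=0 W=0
Move 2: W@(2,0) -> caps B=0 W=0
Move 3: B@(2,2) -> caps B=0 W=0
Move 4: W@(1,0) -> caps B=0 W=0
Move 5: B@(0,1) -> caps B=0 W=0
Move 6: W@(0,2) -> caps B=0 W=0
Move 7: B@(3,0) -> caps B=0 W=0
Move 8: W@(0,0) -> caps B=0 W=0
Move 9: B@(2,1) -> caps B=0 W=0
Move 10: W@(1,2) -> caps B=0 W=0
Move 11: B@(1,1) -> caps B=3 W=0
Move 12: W@(1,3) -> caps B=3 W=0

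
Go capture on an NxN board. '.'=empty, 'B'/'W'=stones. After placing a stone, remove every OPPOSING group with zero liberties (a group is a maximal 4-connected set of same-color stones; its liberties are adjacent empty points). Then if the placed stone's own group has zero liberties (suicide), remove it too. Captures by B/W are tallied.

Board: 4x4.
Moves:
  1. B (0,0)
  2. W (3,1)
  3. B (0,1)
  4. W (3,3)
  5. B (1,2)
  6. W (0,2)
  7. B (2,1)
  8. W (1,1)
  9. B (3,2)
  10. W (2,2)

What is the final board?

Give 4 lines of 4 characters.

Move 1: B@(0,0) -> caps B=0 W=0
Move 2: W@(3,1) -> caps B=0 W=0
Move 3: B@(0,1) -> caps B=0 W=0
Move 4: W@(3,3) -> caps B=0 W=0
Move 5: B@(1,2) -> caps B=0 W=0
Move 6: W@(0,2) -> caps B=0 W=0
Move 7: B@(2,1) -> caps B=0 W=0
Move 8: W@(1,1) -> caps B=0 W=0
Move 9: B@(3,2) -> caps B=0 W=0
Move 10: W@(2,2) -> caps B=0 W=1

Answer: BBW.
.WB.
.BW.
.W.W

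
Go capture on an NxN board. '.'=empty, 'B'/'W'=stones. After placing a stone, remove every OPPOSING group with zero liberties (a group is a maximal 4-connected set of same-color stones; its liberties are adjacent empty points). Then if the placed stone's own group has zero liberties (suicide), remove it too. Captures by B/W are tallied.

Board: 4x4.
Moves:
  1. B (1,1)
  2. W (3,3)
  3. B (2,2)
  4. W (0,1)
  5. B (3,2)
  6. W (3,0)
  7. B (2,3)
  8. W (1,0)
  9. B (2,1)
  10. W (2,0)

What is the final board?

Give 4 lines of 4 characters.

Move 1: B@(1,1) -> caps B=0 W=0
Move 2: W@(3,3) -> caps B=0 W=0
Move 3: B@(2,2) -> caps B=0 W=0
Move 4: W@(0,1) -> caps B=0 W=0
Move 5: B@(3,2) -> caps B=0 W=0
Move 6: W@(3,0) -> caps B=0 W=0
Move 7: B@(2,3) -> caps B=1 W=0
Move 8: W@(1,0) -> caps B=1 W=0
Move 9: B@(2,1) -> caps B=1 W=0
Move 10: W@(2,0) -> caps B=1 W=0

Answer: .W..
WB..
WBBB
W.B.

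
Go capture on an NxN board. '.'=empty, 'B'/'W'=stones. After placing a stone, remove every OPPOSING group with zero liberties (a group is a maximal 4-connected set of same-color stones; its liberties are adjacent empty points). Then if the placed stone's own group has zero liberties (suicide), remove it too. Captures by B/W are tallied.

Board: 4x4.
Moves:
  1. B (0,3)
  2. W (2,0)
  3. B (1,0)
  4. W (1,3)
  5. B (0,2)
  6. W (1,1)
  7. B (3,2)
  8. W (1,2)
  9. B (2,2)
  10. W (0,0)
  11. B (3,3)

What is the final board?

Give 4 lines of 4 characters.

Answer: W.BB
.WWW
W.B.
..BB

Derivation:
Move 1: B@(0,3) -> caps B=0 W=0
Move 2: W@(2,0) -> caps B=0 W=0
Move 3: B@(1,0) -> caps B=0 W=0
Move 4: W@(1,3) -> caps B=0 W=0
Move 5: B@(0,2) -> caps B=0 W=0
Move 6: W@(1,1) -> caps B=0 W=0
Move 7: B@(3,2) -> caps B=0 W=0
Move 8: W@(1,2) -> caps B=0 W=0
Move 9: B@(2,2) -> caps B=0 W=0
Move 10: W@(0,0) -> caps B=0 W=1
Move 11: B@(3,3) -> caps B=0 W=1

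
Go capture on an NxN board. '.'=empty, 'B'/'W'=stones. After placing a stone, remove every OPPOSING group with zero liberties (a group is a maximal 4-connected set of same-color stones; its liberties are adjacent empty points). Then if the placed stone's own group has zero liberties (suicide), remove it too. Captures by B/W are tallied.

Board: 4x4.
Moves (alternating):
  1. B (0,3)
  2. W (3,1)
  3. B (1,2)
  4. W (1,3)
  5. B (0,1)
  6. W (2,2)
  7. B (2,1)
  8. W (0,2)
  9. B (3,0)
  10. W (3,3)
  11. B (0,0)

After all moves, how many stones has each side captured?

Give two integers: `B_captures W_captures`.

Answer: 0 1

Derivation:
Move 1: B@(0,3) -> caps B=0 W=0
Move 2: W@(3,1) -> caps B=0 W=0
Move 3: B@(1,2) -> caps B=0 W=0
Move 4: W@(1,3) -> caps B=0 W=0
Move 5: B@(0,1) -> caps B=0 W=0
Move 6: W@(2,2) -> caps B=0 W=0
Move 7: B@(2,1) -> caps B=0 W=0
Move 8: W@(0,2) -> caps B=0 W=1
Move 9: B@(3,0) -> caps B=0 W=1
Move 10: W@(3,3) -> caps B=0 W=1
Move 11: B@(0,0) -> caps B=0 W=1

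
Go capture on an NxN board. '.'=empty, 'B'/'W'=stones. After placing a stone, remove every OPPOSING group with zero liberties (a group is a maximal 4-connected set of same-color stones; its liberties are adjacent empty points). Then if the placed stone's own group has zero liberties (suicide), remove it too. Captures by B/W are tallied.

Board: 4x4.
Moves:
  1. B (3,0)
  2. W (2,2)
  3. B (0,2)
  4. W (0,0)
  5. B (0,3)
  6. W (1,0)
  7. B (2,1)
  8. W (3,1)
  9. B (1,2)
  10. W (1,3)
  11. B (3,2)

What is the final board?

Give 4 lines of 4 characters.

Answer: W.BB
W.BW
.BW.
B.B.

Derivation:
Move 1: B@(3,0) -> caps B=0 W=0
Move 2: W@(2,2) -> caps B=0 W=0
Move 3: B@(0,2) -> caps B=0 W=0
Move 4: W@(0,0) -> caps B=0 W=0
Move 5: B@(0,3) -> caps B=0 W=0
Move 6: W@(1,0) -> caps B=0 W=0
Move 7: B@(2,1) -> caps B=0 W=0
Move 8: W@(3,1) -> caps B=0 W=0
Move 9: B@(1,2) -> caps B=0 W=0
Move 10: W@(1,3) -> caps B=0 W=0
Move 11: B@(3,2) -> caps B=1 W=0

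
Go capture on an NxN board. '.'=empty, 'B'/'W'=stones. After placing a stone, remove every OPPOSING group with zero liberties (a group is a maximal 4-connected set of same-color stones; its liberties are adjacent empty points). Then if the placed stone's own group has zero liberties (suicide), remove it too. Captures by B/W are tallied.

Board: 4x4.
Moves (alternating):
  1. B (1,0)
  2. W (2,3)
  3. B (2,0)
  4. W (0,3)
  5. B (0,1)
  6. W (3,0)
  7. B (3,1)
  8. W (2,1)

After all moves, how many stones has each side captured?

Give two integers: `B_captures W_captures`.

Move 1: B@(1,0) -> caps B=0 W=0
Move 2: W@(2,3) -> caps B=0 W=0
Move 3: B@(2,0) -> caps B=0 W=0
Move 4: W@(0,3) -> caps B=0 W=0
Move 5: B@(0,1) -> caps B=0 W=0
Move 6: W@(3,0) -> caps B=0 W=0
Move 7: B@(3,1) -> caps B=1 W=0
Move 8: W@(2,1) -> caps B=1 W=0

Answer: 1 0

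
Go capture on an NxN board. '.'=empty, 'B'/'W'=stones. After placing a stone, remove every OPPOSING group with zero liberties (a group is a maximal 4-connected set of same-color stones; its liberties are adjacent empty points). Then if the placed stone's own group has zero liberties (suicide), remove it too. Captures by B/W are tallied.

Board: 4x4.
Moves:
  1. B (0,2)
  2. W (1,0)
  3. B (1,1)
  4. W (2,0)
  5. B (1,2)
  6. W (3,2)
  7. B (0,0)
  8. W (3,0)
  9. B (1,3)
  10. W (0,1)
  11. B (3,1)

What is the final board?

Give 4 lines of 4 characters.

Answer: .WB.
WBBB
W...
WBW.

Derivation:
Move 1: B@(0,2) -> caps B=0 W=0
Move 2: W@(1,0) -> caps B=0 W=0
Move 3: B@(1,1) -> caps B=0 W=0
Move 4: W@(2,0) -> caps B=0 W=0
Move 5: B@(1,2) -> caps B=0 W=0
Move 6: W@(3,2) -> caps B=0 W=0
Move 7: B@(0,0) -> caps B=0 W=0
Move 8: W@(3,0) -> caps B=0 W=0
Move 9: B@(1,3) -> caps B=0 W=0
Move 10: W@(0,1) -> caps B=0 W=1
Move 11: B@(3,1) -> caps B=0 W=1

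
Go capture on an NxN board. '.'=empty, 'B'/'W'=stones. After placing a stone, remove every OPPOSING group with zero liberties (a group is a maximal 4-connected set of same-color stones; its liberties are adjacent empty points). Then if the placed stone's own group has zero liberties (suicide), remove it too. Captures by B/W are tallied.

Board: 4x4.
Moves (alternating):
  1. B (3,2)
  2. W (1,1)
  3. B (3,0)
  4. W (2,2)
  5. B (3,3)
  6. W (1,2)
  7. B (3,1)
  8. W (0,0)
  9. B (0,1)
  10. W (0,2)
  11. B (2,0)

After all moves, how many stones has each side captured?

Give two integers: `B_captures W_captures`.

Move 1: B@(3,2) -> caps B=0 W=0
Move 2: W@(1,1) -> caps B=0 W=0
Move 3: B@(3,0) -> caps B=0 W=0
Move 4: W@(2,2) -> caps B=0 W=0
Move 5: B@(3,3) -> caps B=0 W=0
Move 6: W@(1,2) -> caps B=0 W=0
Move 7: B@(3,1) -> caps B=0 W=0
Move 8: W@(0,0) -> caps B=0 W=0
Move 9: B@(0,1) -> caps B=0 W=0
Move 10: W@(0,2) -> caps B=0 W=1
Move 11: B@(2,0) -> caps B=0 W=1

Answer: 0 1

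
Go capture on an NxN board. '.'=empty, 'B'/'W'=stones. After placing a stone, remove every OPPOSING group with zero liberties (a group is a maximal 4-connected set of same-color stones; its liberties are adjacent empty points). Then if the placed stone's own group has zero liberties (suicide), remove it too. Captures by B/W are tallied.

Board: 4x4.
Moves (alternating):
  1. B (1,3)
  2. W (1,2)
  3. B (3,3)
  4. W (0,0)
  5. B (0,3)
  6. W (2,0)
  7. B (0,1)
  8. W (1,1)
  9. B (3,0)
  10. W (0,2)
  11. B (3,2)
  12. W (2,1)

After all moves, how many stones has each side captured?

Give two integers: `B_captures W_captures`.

Move 1: B@(1,3) -> caps B=0 W=0
Move 2: W@(1,2) -> caps B=0 W=0
Move 3: B@(3,3) -> caps B=0 W=0
Move 4: W@(0,0) -> caps B=0 W=0
Move 5: B@(0,3) -> caps B=0 W=0
Move 6: W@(2,0) -> caps B=0 W=0
Move 7: B@(0,1) -> caps B=0 W=0
Move 8: W@(1,1) -> caps B=0 W=0
Move 9: B@(3,0) -> caps B=0 W=0
Move 10: W@(0,2) -> caps B=0 W=1
Move 11: B@(3,2) -> caps B=0 W=1
Move 12: W@(2,1) -> caps B=0 W=1

Answer: 0 1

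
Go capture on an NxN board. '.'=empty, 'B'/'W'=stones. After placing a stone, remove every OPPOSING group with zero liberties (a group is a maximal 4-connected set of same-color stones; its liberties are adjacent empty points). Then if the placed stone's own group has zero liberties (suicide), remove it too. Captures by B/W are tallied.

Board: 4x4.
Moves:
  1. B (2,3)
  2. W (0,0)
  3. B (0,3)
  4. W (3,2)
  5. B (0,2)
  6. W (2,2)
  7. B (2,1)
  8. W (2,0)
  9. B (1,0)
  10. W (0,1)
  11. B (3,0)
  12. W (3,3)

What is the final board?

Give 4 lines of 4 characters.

Answer: WWBB
B...
.BWB
B.WW

Derivation:
Move 1: B@(2,3) -> caps B=0 W=0
Move 2: W@(0,0) -> caps B=0 W=0
Move 3: B@(0,3) -> caps B=0 W=0
Move 4: W@(3,2) -> caps B=0 W=0
Move 5: B@(0,2) -> caps B=0 W=0
Move 6: W@(2,2) -> caps B=0 W=0
Move 7: B@(2,1) -> caps B=0 W=0
Move 8: W@(2,0) -> caps B=0 W=0
Move 9: B@(1,0) -> caps B=0 W=0
Move 10: W@(0,1) -> caps B=0 W=0
Move 11: B@(3,0) -> caps B=1 W=0
Move 12: W@(3,3) -> caps B=1 W=0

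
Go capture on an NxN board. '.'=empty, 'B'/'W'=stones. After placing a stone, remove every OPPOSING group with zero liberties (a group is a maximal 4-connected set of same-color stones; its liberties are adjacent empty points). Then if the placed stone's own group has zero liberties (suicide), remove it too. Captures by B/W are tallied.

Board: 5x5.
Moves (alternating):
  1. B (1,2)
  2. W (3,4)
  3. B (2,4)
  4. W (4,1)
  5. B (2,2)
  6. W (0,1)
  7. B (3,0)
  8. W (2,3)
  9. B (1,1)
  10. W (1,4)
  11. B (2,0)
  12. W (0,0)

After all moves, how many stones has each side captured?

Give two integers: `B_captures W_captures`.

Answer: 0 1

Derivation:
Move 1: B@(1,2) -> caps B=0 W=0
Move 2: W@(3,4) -> caps B=0 W=0
Move 3: B@(2,4) -> caps B=0 W=0
Move 4: W@(4,1) -> caps B=0 W=0
Move 5: B@(2,2) -> caps B=0 W=0
Move 6: W@(0,1) -> caps B=0 W=0
Move 7: B@(3,0) -> caps B=0 W=0
Move 8: W@(2,3) -> caps B=0 W=0
Move 9: B@(1,1) -> caps B=0 W=0
Move 10: W@(1,4) -> caps B=0 W=1
Move 11: B@(2,0) -> caps B=0 W=1
Move 12: W@(0,0) -> caps B=0 W=1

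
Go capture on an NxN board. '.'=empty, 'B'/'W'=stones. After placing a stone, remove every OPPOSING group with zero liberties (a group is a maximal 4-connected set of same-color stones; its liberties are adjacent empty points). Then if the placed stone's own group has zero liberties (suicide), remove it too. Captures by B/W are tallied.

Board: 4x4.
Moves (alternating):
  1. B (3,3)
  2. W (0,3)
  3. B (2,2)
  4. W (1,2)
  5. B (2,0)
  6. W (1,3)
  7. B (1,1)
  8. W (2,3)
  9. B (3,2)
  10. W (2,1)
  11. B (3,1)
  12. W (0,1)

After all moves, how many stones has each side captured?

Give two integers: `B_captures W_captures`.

Answer: 1 0

Derivation:
Move 1: B@(3,3) -> caps B=0 W=0
Move 2: W@(0,3) -> caps B=0 W=0
Move 3: B@(2,2) -> caps B=0 W=0
Move 4: W@(1,2) -> caps B=0 W=0
Move 5: B@(2,0) -> caps B=0 W=0
Move 6: W@(1,3) -> caps B=0 W=0
Move 7: B@(1,1) -> caps B=0 W=0
Move 8: W@(2,3) -> caps B=0 W=0
Move 9: B@(3,2) -> caps B=0 W=0
Move 10: W@(2,1) -> caps B=0 W=0
Move 11: B@(3,1) -> caps B=1 W=0
Move 12: W@(0,1) -> caps B=1 W=0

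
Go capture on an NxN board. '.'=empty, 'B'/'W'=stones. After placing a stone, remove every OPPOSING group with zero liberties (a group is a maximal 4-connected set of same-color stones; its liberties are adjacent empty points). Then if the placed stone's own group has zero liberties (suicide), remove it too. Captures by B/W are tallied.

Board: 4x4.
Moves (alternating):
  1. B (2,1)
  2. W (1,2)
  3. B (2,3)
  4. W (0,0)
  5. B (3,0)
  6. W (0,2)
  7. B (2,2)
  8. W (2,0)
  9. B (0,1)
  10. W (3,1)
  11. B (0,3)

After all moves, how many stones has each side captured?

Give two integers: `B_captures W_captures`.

Answer: 0 1

Derivation:
Move 1: B@(2,1) -> caps B=0 W=0
Move 2: W@(1,2) -> caps B=0 W=0
Move 3: B@(2,3) -> caps B=0 W=0
Move 4: W@(0,0) -> caps B=0 W=0
Move 5: B@(3,0) -> caps B=0 W=0
Move 6: W@(0,2) -> caps B=0 W=0
Move 7: B@(2,2) -> caps B=0 W=0
Move 8: W@(2,0) -> caps B=0 W=0
Move 9: B@(0,1) -> caps B=0 W=0
Move 10: W@(3,1) -> caps B=0 W=1
Move 11: B@(0,3) -> caps B=0 W=1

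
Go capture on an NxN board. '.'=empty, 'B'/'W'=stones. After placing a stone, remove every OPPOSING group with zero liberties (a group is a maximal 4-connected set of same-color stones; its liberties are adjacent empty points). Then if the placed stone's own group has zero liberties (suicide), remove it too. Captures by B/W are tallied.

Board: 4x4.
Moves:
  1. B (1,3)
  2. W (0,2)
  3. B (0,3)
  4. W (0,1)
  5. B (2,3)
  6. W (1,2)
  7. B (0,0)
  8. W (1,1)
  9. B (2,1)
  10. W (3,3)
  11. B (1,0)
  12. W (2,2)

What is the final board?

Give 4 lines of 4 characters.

Move 1: B@(1,3) -> caps B=0 W=0
Move 2: W@(0,2) -> caps B=0 W=0
Move 3: B@(0,3) -> caps B=0 W=0
Move 4: W@(0,1) -> caps B=0 W=0
Move 5: B@(2,3) -> caps B=0 W=0
Move 6: W@(1,2) -> caps B=0 W=0
Move 7: B@(0,0) -> caps B=0 W=0
Move 8: W@(1,1) -> caps B=0 W=0
Move 9: B@(2,1) -> caps B=0 W=0
Move 10: W@(3,3) -> caps B=0 W=0
Move 11: B@(1,0) -> caps B=0 W=0
Move 12: W@(2,2) -> caps B=0 W=3

Answer: BWW.
BWW.
.BW.
...W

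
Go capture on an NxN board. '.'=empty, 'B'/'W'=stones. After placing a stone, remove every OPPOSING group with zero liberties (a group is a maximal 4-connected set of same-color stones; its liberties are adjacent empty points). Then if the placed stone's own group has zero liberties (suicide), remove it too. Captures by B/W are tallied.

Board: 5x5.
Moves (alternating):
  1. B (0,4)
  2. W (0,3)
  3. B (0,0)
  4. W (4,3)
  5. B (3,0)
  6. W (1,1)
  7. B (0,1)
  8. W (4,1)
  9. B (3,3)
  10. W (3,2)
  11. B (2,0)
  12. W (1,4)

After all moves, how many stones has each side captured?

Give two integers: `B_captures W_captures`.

Answer: 0 1

Derivation:
Move 1: B@(0,4) -> caps B=0 W=0
Move 2: W@(0,3) -> caps B=0 W=0
Move 3: B@(0,0) -> caps B=0 W=0
Move 4: W@(4,3) -> caps B=0 W=0
Move 5: B@(3,0) -> caps B=0 W=0
Move 6: W@(1,1) -> caps B=0 W=0
Move 7: B@(0,1) -> caps B=0 W=0
Move 8: W@(4,1) -> caps B=0 W=0
Move 9: B@(3,3) -> caps B=0 W=0
Move 10: W@(3,2) -> caps B=0 W=0
Move 11: B@(2,0) -> caps B=0 W=0
Move 12: W@(1,4) -> caps B=0 W=1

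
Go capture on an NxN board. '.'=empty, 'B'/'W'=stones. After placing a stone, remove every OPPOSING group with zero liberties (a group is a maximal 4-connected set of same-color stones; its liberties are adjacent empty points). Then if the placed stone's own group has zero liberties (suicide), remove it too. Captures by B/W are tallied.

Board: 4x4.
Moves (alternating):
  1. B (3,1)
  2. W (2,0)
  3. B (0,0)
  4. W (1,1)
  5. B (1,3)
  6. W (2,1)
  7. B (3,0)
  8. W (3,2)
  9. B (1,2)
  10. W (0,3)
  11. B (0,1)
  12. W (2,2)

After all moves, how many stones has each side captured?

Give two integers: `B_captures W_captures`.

Move 1: B@(3,1) -> caps B=0 W=0
Move 2: W@(2,0) -> caps B=0 W=0
Move 3: B@(0,0) -> caps B=0 W=0
Move 4: W@(1,1) -> caps B=0 W=0
Move 5: B@(1,3) -> caps B=0 W=0
Move 6: W@(2,1) -> caps B=0 W=0
Move 7: B@(3,0) -> caps B=0 W=0
Move 8: W@(3,2) -> caps B=0 W=2
Move 9: B@(1,2) -> caps B=0 W=2
Move 10: W@(0,3) -> caps B=0 W=2
Move 11: B@(0,1) -> caps B=0 W=2
Move 12: W@(2,2) -> caps B=0 W=2

Answer: 0 2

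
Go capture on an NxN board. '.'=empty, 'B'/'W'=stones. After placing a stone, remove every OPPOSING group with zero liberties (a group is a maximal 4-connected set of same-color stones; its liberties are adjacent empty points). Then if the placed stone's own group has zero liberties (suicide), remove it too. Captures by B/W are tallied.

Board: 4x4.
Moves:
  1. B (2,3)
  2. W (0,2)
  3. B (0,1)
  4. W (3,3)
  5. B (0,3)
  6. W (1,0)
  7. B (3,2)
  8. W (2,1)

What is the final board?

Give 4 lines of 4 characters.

Move 1: B@(2,3) -> caps B=0 W=0
Move 2: W@(0,2) -> caps B=0 W=0
Move 3: B@(0,1) -> caps B=0 W=0
Move 4: W@(3,3) -> caps B=0 W=0
Move 5: B@(0,3) -> caps B=0 W=0
Move 6: W@(1,0) -> caps B=0 W=0
Move 7: B@(3,2) -> caps B=1 W=0
Move 8: W@(2,1) -> caps B=1 W=0

Answer: .BWB
W...
.W.B
..B.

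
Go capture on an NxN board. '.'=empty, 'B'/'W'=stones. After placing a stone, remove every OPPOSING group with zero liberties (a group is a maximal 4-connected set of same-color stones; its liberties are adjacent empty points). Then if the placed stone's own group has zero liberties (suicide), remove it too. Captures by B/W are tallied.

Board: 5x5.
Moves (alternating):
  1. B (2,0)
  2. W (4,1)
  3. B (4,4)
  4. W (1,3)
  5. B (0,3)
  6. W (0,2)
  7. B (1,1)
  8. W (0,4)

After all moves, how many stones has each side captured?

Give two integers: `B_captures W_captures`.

Answer: 0 1

Derivation:
Move 1: B@(2,0) -> caps B=0 W=0
Move 2: W@(4,1) -> caps B=0 W=0
Move 3: B@(4,4) -> caps B=0 W=0
Move 4: W@(1,3) -> caps B=0 W=0
Move 5: B@(0,3) -> caps B=0 W=0
Move 6: W@(0,2) -> caps B=0 W=0
Move 7: B@(1,1) -> caps B=0 W=0
Move 8: W@(0,4) -> caps B=0 W=1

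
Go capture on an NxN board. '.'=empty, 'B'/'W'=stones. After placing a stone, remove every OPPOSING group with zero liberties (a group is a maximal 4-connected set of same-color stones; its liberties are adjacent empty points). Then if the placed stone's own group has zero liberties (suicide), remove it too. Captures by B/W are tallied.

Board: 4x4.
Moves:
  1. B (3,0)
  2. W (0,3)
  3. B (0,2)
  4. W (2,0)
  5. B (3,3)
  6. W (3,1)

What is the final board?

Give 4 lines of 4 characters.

Answer: ..BW
....
W...
.W.B

Derivation:
Move 1: B@(3,0) -> caps B=0 W=0
Move 2: W@(0,3) -> caps B=0 W=0
Move 3: B@(0,2) -> caps B=0 W=0
Move 4: W@(2,0) -> caps B=0 W=0
Move 5: B@(3,3) -> caps B=0 W=0
Move 6: W@(3,1) -> caps B=0 W=1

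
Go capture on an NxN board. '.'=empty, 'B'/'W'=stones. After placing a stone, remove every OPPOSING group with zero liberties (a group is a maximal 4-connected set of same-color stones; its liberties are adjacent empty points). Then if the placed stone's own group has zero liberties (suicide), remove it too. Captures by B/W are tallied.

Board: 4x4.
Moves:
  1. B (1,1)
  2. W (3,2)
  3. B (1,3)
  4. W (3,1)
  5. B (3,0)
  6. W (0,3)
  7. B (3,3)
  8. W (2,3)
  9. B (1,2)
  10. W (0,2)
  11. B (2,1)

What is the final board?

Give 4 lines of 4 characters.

Answer: ..WW
.BBB
.B.W
BWW.

Derivation:
Move 1: B@(1,1) -> caps B=0 W=0
Move 2: W@(3,2) -> caps B=0 W=0
Move 3: B@(1,3) -> caps B=0 W=0
Move 4: W@(3,1) -> caps B=0 W=0
Move 5: B@(3,0) -> caps B=0 W=0
Move 6: W@(0,3) -> caps B=0 W=0
Move 7: B@(3,3) -> caps B=0 W=0
Move 8: W@(2,3) -> caps B=0 W=1
Move 9: B@(1,2) -> caps B=0 W=1
Move 10: W@(0,2) -> caps B=0 W=1
Move 11: B@(2,1) -> caps B=0 W=1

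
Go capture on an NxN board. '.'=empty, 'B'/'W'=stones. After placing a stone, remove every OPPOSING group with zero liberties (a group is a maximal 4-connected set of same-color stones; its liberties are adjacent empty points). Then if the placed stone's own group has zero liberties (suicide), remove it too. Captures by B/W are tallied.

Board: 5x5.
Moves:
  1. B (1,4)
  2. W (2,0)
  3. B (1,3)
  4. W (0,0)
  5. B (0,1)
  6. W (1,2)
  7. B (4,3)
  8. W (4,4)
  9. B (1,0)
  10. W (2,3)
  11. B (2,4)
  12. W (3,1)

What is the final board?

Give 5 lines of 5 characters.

Answer: .B...
B.WBB
W..WB
.W...
...BW

Derivation:
Move 1: B@(1,4) -> caps B=0 W=0
Move 2: W@(2,0) -> caps B=0 W=0
Move 3: B@(1,3) -> caps B=0 W=0
Move 4: W@(0,0) -> caps B=0 W=0
Move 5: B@(0,1) -> caps B=0 W=0
Move 6: W@(1,2) -> caps B=0 W=0
Move 7: B@(4,3) -> caps B=0 W=0
Move 8: W@(4,4) -> caps B=0 W=0
Move 9: B@(1,0) -> caps B=1 W=0
Move 10: W@(2,3) -> caps B=1 W=0
Move 11: B@(2,4) -> caps B=1 W=0
Move 12: W@(3,1) -> caps B=1 W=0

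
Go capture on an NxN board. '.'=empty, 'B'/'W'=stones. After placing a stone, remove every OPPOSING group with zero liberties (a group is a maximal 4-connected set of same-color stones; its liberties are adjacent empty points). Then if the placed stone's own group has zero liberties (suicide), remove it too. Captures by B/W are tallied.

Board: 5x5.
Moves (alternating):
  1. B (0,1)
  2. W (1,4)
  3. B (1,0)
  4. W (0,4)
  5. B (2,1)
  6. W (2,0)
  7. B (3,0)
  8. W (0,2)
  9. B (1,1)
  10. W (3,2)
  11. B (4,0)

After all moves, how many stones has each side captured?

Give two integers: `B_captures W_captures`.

Move 1: B@(0,1) -> caps B=0 W=0
Move 2: W@(1,4) -> caps B=0 W=0
Move 3: B@(1,0) -> caps B=0 W=0
Move 4: W@(0,4) -> caps B=0 W=0
Move 5: B@(2,1) -> caps B=0 W=0
Move 6: W@(2,0) -> caps B=0 W=0
Move 7: B@(3,0) -> caps B=1 W=0
Move 8: W@(0,2) -> caps B=1 W=0
Move 9: B@(1,1) -> caps B=1 W=0
Move 10: W@(3,2) -> caps B=1 W=0
Move 11: B@(4,0) -> caps B=1 W=0

Answer: 1 0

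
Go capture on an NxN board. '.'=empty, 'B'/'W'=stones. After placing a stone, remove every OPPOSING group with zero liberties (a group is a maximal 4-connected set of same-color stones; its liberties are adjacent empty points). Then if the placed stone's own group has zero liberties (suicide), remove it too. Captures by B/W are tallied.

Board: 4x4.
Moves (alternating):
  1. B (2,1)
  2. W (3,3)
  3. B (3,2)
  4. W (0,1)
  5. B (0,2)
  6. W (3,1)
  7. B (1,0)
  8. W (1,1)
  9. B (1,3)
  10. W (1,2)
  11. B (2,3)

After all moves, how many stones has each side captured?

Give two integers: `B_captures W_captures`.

Answer: 1 0

Derivation:
Move 1: B@(2,1) -> caps B=0 W=0
Move 2: W@(3,3) -> caps B=0 W=0
Move 3: B@(3,2) -> caps B=0 W=0
Move 4: W@(0,1) -> caps B=0 W=0
Move 5: B@(0,2) -> caps B=0 W=0
Move 6: W@(3,1) -> caps B=0 W=0
Move 7: B@(1,0) -> caps B=0 W=0
Move 8: W@(1,1) -> caps B=0 W=0
Move 9: B@(1,3) -> caps B=0 W=0
Move 10: W@(1,2) -> caps B=0 W=0
Move 11: B@(2,3) -> caps B=1 W=0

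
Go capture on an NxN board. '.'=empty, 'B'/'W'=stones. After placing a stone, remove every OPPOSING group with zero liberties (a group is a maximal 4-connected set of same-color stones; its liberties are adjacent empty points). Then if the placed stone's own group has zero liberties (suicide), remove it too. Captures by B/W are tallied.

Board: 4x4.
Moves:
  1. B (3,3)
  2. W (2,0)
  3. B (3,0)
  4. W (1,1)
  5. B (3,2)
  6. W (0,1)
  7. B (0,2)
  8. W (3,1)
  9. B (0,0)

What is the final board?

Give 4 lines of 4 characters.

Answer: BWB.
.W..
W...
.WBB

Derivation:
Move 1: B@(3,3) -> caps B=0 W=0
Move 2: W@(2,0) -> caps B=0 W=0
Move 3: B@(3,0) -> caps B=0 W=0
Move 4: W@(1,1) -> caps B=0 W=0
Move 5: B@(3,2) -> caps B=0 W=0
Move 6: W@(0,1) -> caps B=0 W=0
Move 7: B@(0,2) -> caps B=0 W=0
Move 8: W@(3,1) -> caps B=0 W=1
Move 9: B@(0,0) -> caps B=0 W=1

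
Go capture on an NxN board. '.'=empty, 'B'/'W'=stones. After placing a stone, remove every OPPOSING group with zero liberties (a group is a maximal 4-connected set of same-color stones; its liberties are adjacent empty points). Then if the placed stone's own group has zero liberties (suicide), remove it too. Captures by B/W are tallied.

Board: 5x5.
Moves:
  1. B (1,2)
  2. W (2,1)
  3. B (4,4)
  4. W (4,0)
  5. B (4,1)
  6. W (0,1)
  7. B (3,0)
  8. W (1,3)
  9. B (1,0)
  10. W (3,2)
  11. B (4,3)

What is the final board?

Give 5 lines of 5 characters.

Move 1: B@(1,2) -> caps B=0 W=0
Move 2: W@(2,1) -> caps B=0 W=0
Move 3: B@(4,4) -> caps B=0 W=0
Move 4: W@(4,0) -> caps B=0 W=0
Move 5: B@(4,1) -> caps B=0 W=0
Move 6: W@(0,1) -> caps B=0 W=0
Move 7: B@(3,0) -> caps B=1 W=0
Move 8: W@(1,3) -> caps B=1 W=0
Move 9: B@(1,0) -> caps B=1 W=0
Move 10: W@(3,2) -> caps B=1 W=0
Move 11: B@(4,3) -> caps B=1 W=0

Answer: .W...
B.BW.
.W...
B.W..
.B.BB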